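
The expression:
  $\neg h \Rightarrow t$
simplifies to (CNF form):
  $h \vee t$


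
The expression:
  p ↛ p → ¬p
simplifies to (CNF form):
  True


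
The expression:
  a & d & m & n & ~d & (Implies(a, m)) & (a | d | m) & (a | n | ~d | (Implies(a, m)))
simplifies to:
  False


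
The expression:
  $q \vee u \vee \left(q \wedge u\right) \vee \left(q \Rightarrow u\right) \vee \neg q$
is always true.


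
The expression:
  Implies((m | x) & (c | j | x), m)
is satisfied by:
  {m: True, x: False}
  {x: False, m: False}
  {x: True, m: True}


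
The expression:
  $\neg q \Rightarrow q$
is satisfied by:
  {q: True}


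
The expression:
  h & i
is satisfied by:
  {h: True, i: True}


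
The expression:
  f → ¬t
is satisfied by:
  {t: False, f: False}
  {f: True, t: False}
  {t: True, f: False}


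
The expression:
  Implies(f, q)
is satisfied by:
  {q: True, f: False}
  {f: False, q: False}
  {f: True, q: True}


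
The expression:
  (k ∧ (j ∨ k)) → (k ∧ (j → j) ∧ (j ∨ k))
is always true.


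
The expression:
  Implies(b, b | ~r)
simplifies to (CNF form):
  True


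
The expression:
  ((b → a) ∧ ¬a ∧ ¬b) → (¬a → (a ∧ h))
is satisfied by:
  {a: True, b: True}
  {a: True, b: False}
  {b: True, a: False}


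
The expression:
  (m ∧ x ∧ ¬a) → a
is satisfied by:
  {a: True, m: False, x: False}
  {m: False, x: False, a: False}
  {a: True, x: True, m: False}
  {x: True, m: False, a: False}
  {a: True, m: True, x: False}
  {m: True, a: False, x: False}
  {a: True, x: True, m: True}


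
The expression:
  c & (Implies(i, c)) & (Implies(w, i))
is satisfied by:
  {i: True, c: True, w: False}
  {c: True, w: False, i: False}
  {i: True, w: True, c: True}


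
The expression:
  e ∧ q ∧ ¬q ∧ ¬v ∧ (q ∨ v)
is never true.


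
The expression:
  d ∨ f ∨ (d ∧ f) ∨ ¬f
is always true.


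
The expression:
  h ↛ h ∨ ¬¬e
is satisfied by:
  {e: True}


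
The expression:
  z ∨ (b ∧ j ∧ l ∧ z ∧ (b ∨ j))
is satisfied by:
  {z: True}


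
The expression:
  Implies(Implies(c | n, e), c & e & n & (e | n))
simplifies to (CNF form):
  (c | n) & (c | ~e) & (n | ~e) & (c | n | ~e)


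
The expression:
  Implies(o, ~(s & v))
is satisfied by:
  {s: False, v: False, o: False}
  {o: True, s: False, v: False}
  {v: True, s: False, o: False}
  {o: True, v: True, s: False}
  {s: True, o: False, v: False}
  {o: True, s: True, v: False}
  {v: True, s: True, o: False}


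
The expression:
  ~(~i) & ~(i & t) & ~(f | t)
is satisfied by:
  {i: True, t: False, f: False}


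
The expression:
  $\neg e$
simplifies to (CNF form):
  $\neg e$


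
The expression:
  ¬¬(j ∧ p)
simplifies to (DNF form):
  j ∧ p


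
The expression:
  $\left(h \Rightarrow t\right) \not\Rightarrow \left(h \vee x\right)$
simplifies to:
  $\neg h \wedge \neg x$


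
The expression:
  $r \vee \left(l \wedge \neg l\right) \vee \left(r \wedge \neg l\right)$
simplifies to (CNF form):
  $r$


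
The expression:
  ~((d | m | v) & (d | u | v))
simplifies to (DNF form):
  (~d & ~m & ~v) | (~d & ~u & ~v)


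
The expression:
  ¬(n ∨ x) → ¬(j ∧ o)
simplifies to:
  n ∨ x ∨ ¬j ∨ ¬o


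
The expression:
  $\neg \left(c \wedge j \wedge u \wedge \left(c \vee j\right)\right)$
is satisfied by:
  {u: False, c: False, j: False}
  {j: True, u: False, c: False}
  {c: True, u: False, j: False}
  {j: True, c: True, u: False}
  {u: True, j: False, c: False}
  {j: True, u: True, c: False}
  {c: True, u: True, j: False}


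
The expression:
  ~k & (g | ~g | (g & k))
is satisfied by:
  {k: False}


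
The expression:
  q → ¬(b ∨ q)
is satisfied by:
  {q: False}


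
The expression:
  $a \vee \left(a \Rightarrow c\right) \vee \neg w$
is always true.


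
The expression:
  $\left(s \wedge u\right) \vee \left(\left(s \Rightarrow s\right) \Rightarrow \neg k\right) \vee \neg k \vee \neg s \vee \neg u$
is always true.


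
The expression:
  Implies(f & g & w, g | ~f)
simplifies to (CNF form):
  True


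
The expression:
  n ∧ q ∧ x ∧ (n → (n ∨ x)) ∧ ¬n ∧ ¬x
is never true.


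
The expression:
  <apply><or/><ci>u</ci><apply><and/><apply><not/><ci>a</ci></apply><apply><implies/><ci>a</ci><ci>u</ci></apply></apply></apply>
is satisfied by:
  {u: True, a: False}
  {a: False, u: False}
  {a: True, u: True}


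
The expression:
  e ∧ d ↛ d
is never true.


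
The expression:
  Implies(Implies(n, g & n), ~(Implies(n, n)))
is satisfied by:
  {n: True, g: False}


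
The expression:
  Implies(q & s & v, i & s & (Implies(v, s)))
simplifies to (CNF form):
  i | ~q | ~s | ~v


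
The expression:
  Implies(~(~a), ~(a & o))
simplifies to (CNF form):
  ~a | ~o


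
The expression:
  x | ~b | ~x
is always true.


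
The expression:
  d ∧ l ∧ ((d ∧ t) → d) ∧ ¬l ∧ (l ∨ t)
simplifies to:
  False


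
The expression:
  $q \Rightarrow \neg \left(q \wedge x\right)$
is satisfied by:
  {q: False, x: False}
  {x: True, q: False}
  {q: True, x: False}


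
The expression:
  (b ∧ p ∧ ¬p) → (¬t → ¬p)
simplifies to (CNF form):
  True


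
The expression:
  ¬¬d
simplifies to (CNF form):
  d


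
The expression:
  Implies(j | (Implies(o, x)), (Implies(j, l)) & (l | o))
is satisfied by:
  {o: True, l: True, j: False}
  {l: True, j: False, o: False}
  {o: True, l: True, j: True}
  {l: True, j: True, o: False}
  {o: True, j: False, l: False}


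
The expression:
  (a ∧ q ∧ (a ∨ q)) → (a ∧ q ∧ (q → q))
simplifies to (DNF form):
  True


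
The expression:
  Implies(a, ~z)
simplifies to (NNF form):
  ~a | ~z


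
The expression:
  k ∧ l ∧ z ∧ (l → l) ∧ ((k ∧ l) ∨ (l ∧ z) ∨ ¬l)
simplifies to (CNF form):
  k ∧ l ∧ z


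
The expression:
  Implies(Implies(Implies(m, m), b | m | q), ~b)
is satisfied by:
  {b: False}


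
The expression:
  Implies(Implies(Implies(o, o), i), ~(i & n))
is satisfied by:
  {n: False, i: False}
  {i: True, n: False}
  {n: True, i: False}


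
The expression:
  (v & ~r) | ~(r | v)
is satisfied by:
  {r: False}


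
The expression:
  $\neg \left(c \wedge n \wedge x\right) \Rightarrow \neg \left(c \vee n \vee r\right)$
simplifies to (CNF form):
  $\left(c \vee \neg n\right) \wedge \left(c \vee \neg r\right) \wedge \left(n \vee \neg c\right) \wedge \left(x \vee \neg n\right)$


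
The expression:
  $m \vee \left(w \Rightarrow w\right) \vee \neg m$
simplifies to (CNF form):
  $\text{True}$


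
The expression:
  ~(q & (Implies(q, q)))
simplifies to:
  ~q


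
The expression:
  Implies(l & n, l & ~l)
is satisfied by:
  {l: False, n: False}
  {n: True, l: False}
  {l: True, n: False}


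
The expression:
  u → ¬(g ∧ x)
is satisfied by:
  {g: False, u: False, x: False}
  {x: True, g: False, u: False}
  {u: True, g: False, x: False}
  {x: True, u: True, g: False}
  {g: True, x: False, u: False}
  {x: True, g: True, u: False}
  {u: True, g: True, x: False}


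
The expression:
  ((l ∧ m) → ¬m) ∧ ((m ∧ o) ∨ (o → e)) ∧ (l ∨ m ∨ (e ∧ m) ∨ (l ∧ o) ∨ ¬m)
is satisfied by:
  {e: True, l: False, o: False, m: False}
  {e: False, l: False, o: False, m: False}
  {e: True, o: True, l: False, m: False}
  {e: True, l: True, o: False, m: False}
  {l: True, e: False, o: False, m: False}
  {e: True, o: True, l: True, m: False}
  {m: True, e: True, l: False, o: False}
  {m: True, e: False, l: False, o: False}
  {m: True, e: True, o: True, l: False}
  {m: True, o: True, e: False, l: False}


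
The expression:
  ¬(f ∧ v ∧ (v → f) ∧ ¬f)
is always true.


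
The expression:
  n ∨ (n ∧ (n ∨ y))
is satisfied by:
  {n: True}


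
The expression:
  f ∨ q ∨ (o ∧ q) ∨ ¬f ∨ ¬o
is always true.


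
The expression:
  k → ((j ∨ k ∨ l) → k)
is always true.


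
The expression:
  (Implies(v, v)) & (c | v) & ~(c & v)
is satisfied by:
  {v: True, c: False}
  {c: True, v: False}


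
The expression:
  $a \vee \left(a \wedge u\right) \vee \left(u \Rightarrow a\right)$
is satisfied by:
  {a: True, u: False}
  {u: False, a: False}
  {u: True, a: True}


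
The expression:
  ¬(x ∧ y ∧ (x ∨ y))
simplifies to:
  ¬x ∨ ¬y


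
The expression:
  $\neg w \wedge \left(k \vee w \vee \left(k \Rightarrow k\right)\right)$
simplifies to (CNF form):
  $\neg w$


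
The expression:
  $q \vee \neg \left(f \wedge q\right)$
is always true.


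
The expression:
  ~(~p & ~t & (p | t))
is always true.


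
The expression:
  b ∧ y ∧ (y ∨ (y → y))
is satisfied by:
  {b: True, y: True}


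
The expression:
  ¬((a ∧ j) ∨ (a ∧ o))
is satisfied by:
  {j: False, a: False, o: False}
  {o: True, j: False, a: False}
  {j: True, o: False, a: False}
  {o: True, j: True, a: False}
  {a: True, o: False, j: False}


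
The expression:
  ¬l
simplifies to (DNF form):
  ¬l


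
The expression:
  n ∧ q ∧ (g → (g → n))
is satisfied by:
  {q: True, n: True}


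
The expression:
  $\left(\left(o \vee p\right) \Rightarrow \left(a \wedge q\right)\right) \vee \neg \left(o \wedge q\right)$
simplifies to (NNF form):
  $a \vee \neg o \vee \neg q$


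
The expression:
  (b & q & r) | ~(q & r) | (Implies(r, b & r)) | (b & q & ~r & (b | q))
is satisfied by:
  {b: True, q: False, r: False}
  {q: False, r: False, b: False}
  {r: True, b: True, q: False}
  {r: True, q: False, b: False}
  {b: True, q: True, r: False}
  {q: True, b: False, r: False}
  {r: True, q: True, b: True}


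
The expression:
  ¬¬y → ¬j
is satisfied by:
  {y: False, j: False}
  {j: True, y: False}
  {y: True, j: False}


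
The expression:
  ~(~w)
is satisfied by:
  {w: True}


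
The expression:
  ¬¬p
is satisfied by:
  {p: True}


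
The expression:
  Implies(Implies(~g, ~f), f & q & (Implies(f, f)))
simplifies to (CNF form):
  f & (q | ~g)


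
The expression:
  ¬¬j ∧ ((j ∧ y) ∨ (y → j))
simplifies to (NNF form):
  j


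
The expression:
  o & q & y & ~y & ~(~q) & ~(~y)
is never true.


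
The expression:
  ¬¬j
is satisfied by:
  {j: True}


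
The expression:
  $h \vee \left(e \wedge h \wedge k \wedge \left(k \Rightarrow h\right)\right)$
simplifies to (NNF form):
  $h$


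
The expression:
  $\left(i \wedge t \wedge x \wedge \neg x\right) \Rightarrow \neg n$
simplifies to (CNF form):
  $\text{True}$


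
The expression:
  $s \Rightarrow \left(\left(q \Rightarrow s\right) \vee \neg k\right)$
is always true.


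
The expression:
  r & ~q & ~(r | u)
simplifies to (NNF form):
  False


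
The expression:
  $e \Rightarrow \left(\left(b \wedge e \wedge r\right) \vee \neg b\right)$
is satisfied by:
  {r: True, e: False, b: False}
  {e: False, b: False, r: False}
  {r: True, b: True, e: False}
  {b: True, e: False, r: False}
  {r: True, e: True, b: False}
  {e: True, r: False, b: False}
  {r: True, b: True, e: True}


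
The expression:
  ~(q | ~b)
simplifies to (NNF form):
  b & ~q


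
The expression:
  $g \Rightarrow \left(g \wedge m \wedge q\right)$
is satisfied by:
  {q: True, m: True, g: False}
  {q: True, m: False, g: False}
  {m: True, q: False, g: False}
  {q: False, m: False, g: False}
  {q: True, g: True, m: True}


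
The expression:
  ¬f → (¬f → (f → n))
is always true.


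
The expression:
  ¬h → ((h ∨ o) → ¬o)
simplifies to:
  h ∨ ¬o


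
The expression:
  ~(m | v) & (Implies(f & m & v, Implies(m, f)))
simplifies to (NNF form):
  ~m & ~v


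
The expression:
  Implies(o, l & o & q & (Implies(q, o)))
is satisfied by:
  {q: True, l: True, o: False}
  {q: True, l: False, o: False}
  {l: True, q: False, o: False}
  {q: False, l: False, o: False}
  {q: True, o: True, l: True}


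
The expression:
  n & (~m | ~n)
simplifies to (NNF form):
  n & ~m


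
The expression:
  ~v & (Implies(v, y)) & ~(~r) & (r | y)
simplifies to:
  r & ~v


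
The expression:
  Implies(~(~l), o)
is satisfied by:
  {o: True, l: False}
  {l: False, o: False}
  {l: True, o: True}


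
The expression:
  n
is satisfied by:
  {n: True}


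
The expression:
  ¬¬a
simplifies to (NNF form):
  a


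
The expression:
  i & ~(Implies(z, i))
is never true.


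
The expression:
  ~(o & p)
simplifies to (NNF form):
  ~o | ~p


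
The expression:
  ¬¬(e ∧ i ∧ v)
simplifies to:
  e ∧ i ∧ v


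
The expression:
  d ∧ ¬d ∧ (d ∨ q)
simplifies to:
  False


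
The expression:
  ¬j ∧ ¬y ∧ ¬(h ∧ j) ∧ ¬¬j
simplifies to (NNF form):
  False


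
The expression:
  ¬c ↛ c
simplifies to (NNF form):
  True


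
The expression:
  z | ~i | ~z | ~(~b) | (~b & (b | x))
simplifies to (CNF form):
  True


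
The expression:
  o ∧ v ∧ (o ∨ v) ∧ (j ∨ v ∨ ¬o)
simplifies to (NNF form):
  o ∧ v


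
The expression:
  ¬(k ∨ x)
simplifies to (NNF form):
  ¬k ∧ ¬x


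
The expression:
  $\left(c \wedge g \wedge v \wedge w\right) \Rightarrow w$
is always true.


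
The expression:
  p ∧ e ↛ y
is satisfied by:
  {p: True, e: True, y: False}


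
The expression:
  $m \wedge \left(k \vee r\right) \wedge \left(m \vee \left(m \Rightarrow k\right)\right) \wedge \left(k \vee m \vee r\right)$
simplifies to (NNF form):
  $m \wedge \left(k \vee r\right)$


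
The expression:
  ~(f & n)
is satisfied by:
  {n: False, f: False}
  {f: True, n: False}
  {n: True, f: False}


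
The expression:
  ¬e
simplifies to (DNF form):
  ¬e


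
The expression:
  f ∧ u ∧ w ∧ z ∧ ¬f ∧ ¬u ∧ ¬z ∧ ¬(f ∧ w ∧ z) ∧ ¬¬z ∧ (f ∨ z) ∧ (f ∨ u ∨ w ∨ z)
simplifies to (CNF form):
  False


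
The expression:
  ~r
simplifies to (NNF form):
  ~r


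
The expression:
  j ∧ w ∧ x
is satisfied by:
  {j: True, w: True, x: True}


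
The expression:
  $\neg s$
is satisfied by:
  {s: False}


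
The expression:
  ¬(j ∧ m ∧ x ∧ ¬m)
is always true.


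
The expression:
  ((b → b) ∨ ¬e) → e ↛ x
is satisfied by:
  {e: True, x: False}


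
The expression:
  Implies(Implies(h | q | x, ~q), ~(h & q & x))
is always true.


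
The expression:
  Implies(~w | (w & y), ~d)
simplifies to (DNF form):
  ~d | (w & ~y)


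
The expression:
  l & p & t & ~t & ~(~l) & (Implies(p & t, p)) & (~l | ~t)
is never true.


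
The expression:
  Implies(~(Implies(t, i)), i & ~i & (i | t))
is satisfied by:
  {i: True, t: False}
  {t: False, i: False}
  {t: True, i: True}


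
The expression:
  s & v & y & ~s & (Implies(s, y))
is never true.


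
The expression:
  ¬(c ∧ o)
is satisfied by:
  {c: False, o: False}
  {o: True, c: False}
  {c: True, o: False}


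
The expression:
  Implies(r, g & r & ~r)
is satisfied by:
  {r: False}


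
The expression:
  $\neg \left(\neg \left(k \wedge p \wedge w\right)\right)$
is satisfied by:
  {p: True, w: True, k: True}


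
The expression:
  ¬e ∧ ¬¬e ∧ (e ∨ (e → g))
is never true.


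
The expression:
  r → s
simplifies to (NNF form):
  s ∨ ¬r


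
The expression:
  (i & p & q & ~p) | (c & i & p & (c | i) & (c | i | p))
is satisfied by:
  {c: True, i: True, p: True}


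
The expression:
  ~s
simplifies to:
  ~s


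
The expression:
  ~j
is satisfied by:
  {j: False}


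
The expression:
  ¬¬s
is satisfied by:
  {s: True}


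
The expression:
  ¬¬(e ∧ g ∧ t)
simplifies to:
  e ∧ g ∧ t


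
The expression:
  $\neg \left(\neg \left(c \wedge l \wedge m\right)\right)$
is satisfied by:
  {c: True, m: True, l: True}


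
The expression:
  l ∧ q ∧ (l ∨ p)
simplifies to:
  l ∧ q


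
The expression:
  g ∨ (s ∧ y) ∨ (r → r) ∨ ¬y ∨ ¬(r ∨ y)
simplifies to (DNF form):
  True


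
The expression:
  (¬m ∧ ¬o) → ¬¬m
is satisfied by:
  {o: True, m: True}
  {o: True, m: False}
  {m: True, o: False}


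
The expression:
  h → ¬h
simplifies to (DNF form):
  ¬h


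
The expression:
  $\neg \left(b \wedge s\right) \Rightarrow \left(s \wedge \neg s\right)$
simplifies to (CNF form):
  $b \wedge s$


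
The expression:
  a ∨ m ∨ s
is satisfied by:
  {a: True, m: True, s: True}
  {a: True, m: True, s: False}
  {a: True, s: True, m: False}
  {a: True, s: False, m: False}
  {m: True, s: True, a: False}
  {m: True, s: False, a: False}
  {s: True, m: False, a: False}


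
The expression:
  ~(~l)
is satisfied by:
  {l: True}


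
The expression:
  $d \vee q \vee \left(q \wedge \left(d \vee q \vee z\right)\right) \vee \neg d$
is always true.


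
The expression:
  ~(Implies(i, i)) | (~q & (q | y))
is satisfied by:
  {y: True, q: False}


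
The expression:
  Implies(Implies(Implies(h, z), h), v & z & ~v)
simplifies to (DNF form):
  ~h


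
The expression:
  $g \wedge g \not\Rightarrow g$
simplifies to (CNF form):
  $\text{False}$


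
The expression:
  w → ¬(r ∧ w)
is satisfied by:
  {w: False, r: False}
  {r: True, w: False}
  {w: True, r: False}


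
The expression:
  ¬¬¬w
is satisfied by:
  {w: False}


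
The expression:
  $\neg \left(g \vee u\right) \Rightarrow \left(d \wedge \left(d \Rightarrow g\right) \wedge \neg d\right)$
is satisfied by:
  {g: True, u: True}
  {g: True, u: False}
  {u: True, g: False}


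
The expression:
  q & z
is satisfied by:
  {z: True, q: True}


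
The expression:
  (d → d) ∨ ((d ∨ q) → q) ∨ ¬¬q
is always true.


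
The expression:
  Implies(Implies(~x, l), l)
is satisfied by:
  {l: True, x: False}
  {x: False, l: False}
  {x: True, l: True}


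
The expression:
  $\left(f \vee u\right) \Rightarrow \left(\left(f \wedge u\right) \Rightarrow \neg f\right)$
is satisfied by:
  {u: False, f: False}
  {f: True, u: False}
  {u: True, f: False}


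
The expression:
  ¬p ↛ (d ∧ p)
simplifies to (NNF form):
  ¬p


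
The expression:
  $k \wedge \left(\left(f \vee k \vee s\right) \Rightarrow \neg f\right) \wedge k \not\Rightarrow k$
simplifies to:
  $\text{False}$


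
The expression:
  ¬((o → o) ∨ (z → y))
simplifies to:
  False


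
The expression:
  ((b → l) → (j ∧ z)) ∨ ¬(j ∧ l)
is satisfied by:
  {z: True, l: False, j: False}
  {l: False, j: False, z: False}
  {j: True, z: True, l: False}
  {j: True, l: False, z: False}
  {z: True, l: True, j: False}
  {l: True, z: False, j: False}
  {j: True, l: True, z: True}


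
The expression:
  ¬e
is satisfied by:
  {e: False}


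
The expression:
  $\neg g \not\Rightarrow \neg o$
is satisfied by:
  {o: True, g: False}


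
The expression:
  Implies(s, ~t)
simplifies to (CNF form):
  ~s | ~t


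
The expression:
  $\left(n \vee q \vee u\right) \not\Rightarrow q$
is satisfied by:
  {n: True, u: True, q: False}
  {n: True, q: False, u: False}
  {u: True, q: False, n: False}


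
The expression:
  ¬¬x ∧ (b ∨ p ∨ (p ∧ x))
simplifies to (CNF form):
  x ∧ (b ∨ p)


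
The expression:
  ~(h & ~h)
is always true.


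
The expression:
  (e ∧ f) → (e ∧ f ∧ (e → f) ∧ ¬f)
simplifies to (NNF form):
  ¬e ∨ ¬f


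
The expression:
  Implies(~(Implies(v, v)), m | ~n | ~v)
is always true.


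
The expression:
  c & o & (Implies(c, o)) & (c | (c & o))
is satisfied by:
  {c: True, o: True}


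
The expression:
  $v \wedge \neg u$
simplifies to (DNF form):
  $v \wedge \neg u$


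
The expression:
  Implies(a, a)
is always true.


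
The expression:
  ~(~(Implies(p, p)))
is always true.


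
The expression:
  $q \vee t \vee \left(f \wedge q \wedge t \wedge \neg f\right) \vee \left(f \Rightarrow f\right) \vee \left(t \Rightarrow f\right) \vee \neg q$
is always true.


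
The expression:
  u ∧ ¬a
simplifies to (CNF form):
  u ∧ ¬a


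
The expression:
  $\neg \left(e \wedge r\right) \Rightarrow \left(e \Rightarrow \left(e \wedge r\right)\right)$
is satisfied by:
  {r: True, e: False}
  {e: False, r: False}
  {e: True, r: True}


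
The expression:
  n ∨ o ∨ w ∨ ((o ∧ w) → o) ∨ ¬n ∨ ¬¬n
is always true.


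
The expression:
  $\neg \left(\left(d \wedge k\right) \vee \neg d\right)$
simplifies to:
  $d \wedge \neg k$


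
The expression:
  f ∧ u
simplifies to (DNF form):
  f ∧ u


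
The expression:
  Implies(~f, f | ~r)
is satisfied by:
  {f: True, r: False}
  {r: False, f: False}
  {r: True, f: True}


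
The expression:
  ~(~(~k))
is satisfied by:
  {k: False}


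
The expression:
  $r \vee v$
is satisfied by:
  {r: True, v: True}
  {r: True, v: False}
  {v: True, r: False}


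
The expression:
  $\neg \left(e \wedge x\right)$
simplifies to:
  $\neg e \vee \neg x$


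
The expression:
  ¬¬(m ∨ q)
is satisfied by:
  {q: True, m: True}
  {q: True, m: False}
  {m: True, q: False}


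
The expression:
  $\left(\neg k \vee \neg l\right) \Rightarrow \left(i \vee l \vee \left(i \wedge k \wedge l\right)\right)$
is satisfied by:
  {i: True, l: True}
  {i: True, l: False}
  {l: True, i: False}


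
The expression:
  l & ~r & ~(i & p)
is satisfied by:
  {l: True, p: False, r: False, i: False}
  {i: True, l: True, p: False, r: False}
  {p: True, l: True, i: False, r: False}


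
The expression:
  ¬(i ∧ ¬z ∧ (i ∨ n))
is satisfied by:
  {z: True, i: False}
  {i: False, z: False}
  {i: True, z: True}


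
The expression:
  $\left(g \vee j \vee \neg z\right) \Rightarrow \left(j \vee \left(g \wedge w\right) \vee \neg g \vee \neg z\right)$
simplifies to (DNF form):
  $j \vee w \vee \neg g \vee \neg z$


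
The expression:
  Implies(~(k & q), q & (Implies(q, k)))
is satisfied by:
  {q: True, k: True}


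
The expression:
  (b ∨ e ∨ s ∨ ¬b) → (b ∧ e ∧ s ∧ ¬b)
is never true.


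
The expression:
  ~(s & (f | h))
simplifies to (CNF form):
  (~f | ~s) & (~h | ~s)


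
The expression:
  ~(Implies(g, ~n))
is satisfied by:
  {g: True, n: True}


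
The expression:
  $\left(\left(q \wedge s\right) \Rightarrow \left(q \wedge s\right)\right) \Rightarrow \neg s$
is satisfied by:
  {s: False}


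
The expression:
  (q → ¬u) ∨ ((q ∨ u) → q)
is always true.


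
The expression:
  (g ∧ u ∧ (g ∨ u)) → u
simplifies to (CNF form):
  True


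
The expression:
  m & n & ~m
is never true.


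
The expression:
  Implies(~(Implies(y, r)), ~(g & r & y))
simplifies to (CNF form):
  True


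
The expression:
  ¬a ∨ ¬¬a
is always true.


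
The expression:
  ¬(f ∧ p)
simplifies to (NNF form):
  ¬f ∨ ¬p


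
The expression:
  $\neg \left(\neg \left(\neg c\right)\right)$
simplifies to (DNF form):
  $\neg c$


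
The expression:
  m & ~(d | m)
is never true.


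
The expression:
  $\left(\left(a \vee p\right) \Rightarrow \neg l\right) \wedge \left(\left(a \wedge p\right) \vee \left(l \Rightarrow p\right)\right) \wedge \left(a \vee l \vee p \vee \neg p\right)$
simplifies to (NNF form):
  $\neg l$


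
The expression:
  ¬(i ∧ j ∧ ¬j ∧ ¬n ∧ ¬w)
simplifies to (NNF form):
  True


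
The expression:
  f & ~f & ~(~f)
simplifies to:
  False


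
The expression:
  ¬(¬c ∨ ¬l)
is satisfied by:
  {c: True, l: True}


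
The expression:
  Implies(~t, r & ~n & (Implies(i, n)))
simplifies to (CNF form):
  (r | t) & (t | ~i) & (t | ~n)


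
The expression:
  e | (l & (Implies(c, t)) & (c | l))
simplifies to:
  e | (l & t) | (l & ~c)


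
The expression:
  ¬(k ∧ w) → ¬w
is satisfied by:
  {k: True, w: False}
  {w: False, k: False}
  {w: True, k: True}


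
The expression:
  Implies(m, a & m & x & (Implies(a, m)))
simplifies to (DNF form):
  ~m | (a & x)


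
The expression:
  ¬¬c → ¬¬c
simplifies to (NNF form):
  True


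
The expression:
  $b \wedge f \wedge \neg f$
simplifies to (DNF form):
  $\text{False}$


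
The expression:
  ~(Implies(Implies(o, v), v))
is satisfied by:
  {v: False, o: False}


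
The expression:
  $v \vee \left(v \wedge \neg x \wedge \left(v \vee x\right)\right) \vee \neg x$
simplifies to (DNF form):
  $v \vee \neg x$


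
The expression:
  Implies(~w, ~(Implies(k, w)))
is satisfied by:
  {k: True, w: True}
  {k: True, w: False}
  {w: True, k: False}


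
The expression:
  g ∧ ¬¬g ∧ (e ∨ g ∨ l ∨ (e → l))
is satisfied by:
  {g: True}


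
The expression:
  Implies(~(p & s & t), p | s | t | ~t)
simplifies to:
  True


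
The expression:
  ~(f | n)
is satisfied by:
  {n: False, f: False}


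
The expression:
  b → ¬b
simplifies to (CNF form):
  ¬b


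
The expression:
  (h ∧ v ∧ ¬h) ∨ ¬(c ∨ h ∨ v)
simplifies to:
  ¬c ∧ ¬h ∧ ¬v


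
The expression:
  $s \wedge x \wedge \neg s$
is never true.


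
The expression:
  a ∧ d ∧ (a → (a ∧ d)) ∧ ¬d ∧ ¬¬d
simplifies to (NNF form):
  False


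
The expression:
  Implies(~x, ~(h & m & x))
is always true.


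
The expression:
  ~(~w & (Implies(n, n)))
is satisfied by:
  {w: True}


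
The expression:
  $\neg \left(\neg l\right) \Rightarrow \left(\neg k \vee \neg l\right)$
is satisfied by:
  {l: False, k: False}
  {k: True, l: False}
  {l: True, k: False}


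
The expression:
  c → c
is always true.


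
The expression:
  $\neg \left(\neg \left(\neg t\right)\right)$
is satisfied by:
  {t: False}


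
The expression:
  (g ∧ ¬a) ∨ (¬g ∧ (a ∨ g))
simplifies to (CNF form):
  (a ∨ g) ∧ (a ∨ ¬a) ∧ (g ∨ ¬g) ∧ (¬a ∨ ¬g)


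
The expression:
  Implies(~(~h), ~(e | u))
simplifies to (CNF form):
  (~e | ~h) & (~h | ~u)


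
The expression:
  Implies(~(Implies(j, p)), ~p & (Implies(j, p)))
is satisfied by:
  {p: True, j: False}
  {j: False, p: False}
  {j: True, p: True}


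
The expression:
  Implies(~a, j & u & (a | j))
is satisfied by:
  {a: True, u: True, j: True}
  {a: True, u: True, j: False}
  {a: True, j: True, u: False}
  {a: True, j: False, u: False}
  {u: True, j: True, a: False}


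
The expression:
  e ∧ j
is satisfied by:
  {j: True, e: True}


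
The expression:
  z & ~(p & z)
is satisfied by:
  {z: True, p: False}


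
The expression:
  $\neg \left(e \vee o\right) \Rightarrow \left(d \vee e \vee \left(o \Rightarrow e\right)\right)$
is always true.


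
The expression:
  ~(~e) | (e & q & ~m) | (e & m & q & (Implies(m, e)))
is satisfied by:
  {e: True}


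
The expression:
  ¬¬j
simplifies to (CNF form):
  j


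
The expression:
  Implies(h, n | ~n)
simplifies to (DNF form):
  True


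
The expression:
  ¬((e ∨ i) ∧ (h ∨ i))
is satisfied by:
  {i: False, h: False, e: False}
  {e: True, i: False, h: False}
  {h: True, i: False, e: False}


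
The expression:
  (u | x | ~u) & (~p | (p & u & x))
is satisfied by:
  {x: True, u: True, p: False}
  {x: True, u: False, p: False}
  {u: True, x: False, p: False}
  {x: False, u: False, p: False}
  {x: True, p: True, u: True}


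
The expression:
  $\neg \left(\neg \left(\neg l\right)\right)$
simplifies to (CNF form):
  $\neg l$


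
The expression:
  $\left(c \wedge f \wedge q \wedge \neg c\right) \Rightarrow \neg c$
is always true.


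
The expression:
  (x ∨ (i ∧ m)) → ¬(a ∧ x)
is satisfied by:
  {x: False, a: False}
  {a: True, x: False}
  {x: True, a: False}


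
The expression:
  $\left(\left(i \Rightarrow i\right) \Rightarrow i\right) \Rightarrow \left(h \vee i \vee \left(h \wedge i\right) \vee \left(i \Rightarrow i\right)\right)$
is always true.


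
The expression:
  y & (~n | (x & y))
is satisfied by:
  {y: True, x: True, n: False}
  {y: True, n: False, x: False}
  {y: True, x: True, n: True}


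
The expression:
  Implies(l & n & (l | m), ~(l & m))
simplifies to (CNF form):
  ~l | ~m | ~n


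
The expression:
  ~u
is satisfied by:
  {u: False}


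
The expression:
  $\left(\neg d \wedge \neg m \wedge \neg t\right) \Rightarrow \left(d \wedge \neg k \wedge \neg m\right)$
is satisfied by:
  {d: True, t: True, m: True}
  {d: True, t: True, m: False}
  {d: True, m: True, t: False}
  {d: True, m: False, t: False}
  {t: True, m: True, d: False}
  {t: True, m: False, d: False}
  {m: True, t: False, d: False}


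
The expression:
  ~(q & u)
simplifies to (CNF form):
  ~q | ~u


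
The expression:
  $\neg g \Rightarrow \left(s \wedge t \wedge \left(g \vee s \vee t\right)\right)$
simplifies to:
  $g \vee \left(s \wedge t\right)$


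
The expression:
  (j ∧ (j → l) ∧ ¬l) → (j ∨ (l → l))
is always true.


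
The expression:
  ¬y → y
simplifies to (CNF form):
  y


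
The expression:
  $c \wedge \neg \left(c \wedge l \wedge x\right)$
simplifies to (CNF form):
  $c \wedge \left(\neg l \vee \neg x\right)$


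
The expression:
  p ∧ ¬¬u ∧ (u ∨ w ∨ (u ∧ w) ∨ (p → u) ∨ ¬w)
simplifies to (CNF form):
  p ∧ u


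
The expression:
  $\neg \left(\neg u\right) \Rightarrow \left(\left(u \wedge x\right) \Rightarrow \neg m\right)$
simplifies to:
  $\neg m \vee \neg u \vee \neg x$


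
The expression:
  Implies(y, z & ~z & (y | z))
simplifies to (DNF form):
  ~y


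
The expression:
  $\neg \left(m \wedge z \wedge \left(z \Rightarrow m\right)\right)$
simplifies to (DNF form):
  $\neg m \vee \neg z$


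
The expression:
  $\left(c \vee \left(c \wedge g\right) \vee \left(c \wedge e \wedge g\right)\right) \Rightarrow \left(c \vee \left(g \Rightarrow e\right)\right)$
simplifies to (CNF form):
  $\text{True}$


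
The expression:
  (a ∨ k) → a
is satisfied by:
  {a: True, k: False}
  {k: False, a: False}
  {k: True, a: True}


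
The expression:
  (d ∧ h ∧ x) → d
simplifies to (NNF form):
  True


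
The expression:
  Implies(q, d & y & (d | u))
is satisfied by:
  {y: True, d: True, q: False}
  {y: True, d: False, q: False}
  {d: True, y: False, q: False}
  {y: False, d: False, q: False}
  {y: True, q: True, d: True}


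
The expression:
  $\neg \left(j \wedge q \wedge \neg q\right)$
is always true.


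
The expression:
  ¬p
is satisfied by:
  {p: False}


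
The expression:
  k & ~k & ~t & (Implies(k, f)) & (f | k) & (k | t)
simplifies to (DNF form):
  False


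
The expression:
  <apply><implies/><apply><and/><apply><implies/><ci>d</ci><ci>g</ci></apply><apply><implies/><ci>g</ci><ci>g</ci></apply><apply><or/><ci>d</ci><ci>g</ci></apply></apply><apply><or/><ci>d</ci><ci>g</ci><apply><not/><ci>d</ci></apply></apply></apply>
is always true.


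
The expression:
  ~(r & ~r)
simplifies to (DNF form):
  True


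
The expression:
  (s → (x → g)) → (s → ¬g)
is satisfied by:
  {s: False, g: False}
  {g: True, s: False}
  {s: True, g: False}


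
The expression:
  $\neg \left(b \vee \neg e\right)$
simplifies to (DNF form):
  $e \wedge \neg b$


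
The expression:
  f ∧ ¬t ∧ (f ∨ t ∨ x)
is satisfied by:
  {f: True, t: False}


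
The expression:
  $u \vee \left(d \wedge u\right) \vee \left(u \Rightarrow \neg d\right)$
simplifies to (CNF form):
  $\text{True}$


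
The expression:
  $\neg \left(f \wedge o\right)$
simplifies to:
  $\neg f \vee \neg o$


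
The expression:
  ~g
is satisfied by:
  {g: False}


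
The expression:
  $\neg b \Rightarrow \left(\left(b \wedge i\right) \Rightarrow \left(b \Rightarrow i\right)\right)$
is always true.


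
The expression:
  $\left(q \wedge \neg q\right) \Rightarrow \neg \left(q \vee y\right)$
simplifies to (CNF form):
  $\text{True}$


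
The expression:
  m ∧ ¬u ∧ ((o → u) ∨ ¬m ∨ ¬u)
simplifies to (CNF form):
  m ∧ ¬u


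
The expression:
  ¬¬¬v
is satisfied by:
  {v: False}


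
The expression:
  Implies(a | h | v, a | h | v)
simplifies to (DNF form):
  True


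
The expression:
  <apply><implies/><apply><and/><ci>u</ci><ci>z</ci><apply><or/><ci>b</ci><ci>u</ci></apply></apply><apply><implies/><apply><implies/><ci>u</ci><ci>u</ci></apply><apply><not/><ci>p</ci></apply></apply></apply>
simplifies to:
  <apply><or/><apply><not/><ci>p</ci></apply><apply><not/><ci>u</ci></apply><apply><not/><ci>z</ci></apply></apply>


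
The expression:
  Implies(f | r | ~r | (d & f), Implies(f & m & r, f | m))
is always true.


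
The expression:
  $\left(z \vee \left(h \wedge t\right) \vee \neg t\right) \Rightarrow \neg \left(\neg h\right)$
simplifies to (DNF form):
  $h \vee \left(t \wedge \neg z\right)$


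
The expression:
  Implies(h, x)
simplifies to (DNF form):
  x | ~h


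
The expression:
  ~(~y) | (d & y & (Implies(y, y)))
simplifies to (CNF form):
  y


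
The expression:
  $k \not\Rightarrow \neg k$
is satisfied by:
  {k: True}


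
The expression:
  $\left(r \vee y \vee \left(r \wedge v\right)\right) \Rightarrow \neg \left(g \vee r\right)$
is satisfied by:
  {g: False, r: False, y: False}
  {y: True, g: False, r: False}
  {g: True, y: False, r: False}


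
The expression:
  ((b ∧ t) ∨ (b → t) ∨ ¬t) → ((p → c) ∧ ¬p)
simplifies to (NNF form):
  ¬p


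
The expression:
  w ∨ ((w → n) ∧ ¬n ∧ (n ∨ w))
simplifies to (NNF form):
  w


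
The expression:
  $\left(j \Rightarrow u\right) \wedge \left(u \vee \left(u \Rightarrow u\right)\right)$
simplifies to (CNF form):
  $u \vee \neg j$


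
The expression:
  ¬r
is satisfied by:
  {r: False}


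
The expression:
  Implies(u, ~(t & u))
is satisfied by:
  {u: False, t: False}
  {t: True, u: False}
  {u: True, t: False}


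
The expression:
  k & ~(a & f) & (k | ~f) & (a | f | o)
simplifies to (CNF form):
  k & (a | f | o) & (~a | ~f)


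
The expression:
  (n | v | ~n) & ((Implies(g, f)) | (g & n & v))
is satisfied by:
  {n: True, f: True, v: True, g: False}
  {n: True, f: True, v: False, g: False}
  {f: True, v: True, n: False, g: False}
  {f: True, n: False, v: False, g: False}
  {n: True, v: True, f: False, g: False}
  {n: True, v: False, f: False, g: False}
  {v: True, n: False, f: False, g: False}
  {n: False, v: False, f: False, g: False}
  {n: True, g: True, f: True, v: True}
  {n: True, g: True, f: True, v: False}
  {g: True, f: True, v: True, n: False}
  {g: True, f: True, v: False, n: False}
  {g: True, n: True, v: True, f: False}


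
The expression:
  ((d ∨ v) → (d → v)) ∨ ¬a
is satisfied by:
  {v: True, d: False, a: False}
  {v: False, d: False, a: False}
  {a: True, v: True, d: False}
  {a: True, v: False, d: False}
  {d: True, v: True, a: False}
  {d: True, v: False, a: False}
  {d: True, a: True, v: True}


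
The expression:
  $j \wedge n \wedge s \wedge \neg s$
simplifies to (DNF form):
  $\text{False}$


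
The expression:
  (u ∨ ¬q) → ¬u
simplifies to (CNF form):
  ¬u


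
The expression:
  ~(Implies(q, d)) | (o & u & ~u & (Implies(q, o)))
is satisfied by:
  {q: True, d: False}


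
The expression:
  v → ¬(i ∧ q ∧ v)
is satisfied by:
  {v: False, q: False, i: False}
  {i: True, v: False, q: False}
  {q: True, v: False, i: False}
  {i: True, q: True, v: False}
  {v: True, i: False, q: False}
  {i: True, v: True, q: False}
  {q: True, v: True, i: False}


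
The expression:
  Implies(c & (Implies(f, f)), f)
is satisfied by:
  {f: True, c: False}
  {c: False, f: False}
  {c: True, f: True}


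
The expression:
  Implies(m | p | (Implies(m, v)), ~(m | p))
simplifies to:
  ~m & ~p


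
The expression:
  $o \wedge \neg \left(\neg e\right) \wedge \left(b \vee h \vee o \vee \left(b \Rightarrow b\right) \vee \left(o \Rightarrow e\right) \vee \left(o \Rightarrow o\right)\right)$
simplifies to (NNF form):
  $e \wedge o$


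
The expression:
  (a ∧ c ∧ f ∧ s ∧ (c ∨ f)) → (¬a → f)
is always true.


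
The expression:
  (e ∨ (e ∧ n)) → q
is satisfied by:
  {q: True, e: False}
  {e: False, q: False}
  {e: True, q: True}


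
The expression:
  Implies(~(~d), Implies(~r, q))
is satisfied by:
  {r: True, q: True, d: False}
  {r: True, q: False, d: False}
  {q: True, r: False, d: False}
  {r: False, q: False, d: False}
  {r: True, d: True, q: True}
  {r: True, d: True, q: False}
  {d: True, q: True, r: False}


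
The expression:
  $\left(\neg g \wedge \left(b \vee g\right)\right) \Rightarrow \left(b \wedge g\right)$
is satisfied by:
  {g: True, b: False}
  {b: False, g: False}
  {b: True, g: True}


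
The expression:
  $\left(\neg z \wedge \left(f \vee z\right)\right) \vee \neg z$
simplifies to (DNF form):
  $\neg z$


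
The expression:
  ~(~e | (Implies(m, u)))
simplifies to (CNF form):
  e & m & ~u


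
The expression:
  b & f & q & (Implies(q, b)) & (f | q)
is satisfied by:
  {f: True, b: True, q: True}


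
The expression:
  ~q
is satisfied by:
  {q: False}


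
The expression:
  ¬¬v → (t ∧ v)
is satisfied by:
  {t: True, v: False}
  {v: False, t: False}
  {v: True, t: True}


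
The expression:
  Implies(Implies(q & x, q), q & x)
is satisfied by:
  {x: True, q: True}


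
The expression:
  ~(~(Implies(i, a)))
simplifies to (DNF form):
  a | ~i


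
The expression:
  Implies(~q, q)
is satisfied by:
  {q: True}


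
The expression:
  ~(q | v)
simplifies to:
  ~q & ~v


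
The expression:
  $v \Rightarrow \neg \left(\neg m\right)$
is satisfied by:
  {m: True, v: False}
  {v: False, m: False}
  {v: True, m: True}


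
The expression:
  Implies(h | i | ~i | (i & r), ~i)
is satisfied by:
  {i: False}


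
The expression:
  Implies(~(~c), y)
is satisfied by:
  {y: True, c: False}
  {c: False, y: False}
  {c: True, y: True}


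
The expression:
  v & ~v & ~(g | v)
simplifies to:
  False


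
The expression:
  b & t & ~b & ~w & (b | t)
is never true.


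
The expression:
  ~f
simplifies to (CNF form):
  ~f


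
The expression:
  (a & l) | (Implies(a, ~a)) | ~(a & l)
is always true.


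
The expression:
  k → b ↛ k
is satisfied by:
  {k: False}


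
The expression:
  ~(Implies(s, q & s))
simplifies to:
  s & ~q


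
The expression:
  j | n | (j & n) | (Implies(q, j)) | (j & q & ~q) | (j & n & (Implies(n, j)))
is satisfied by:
  {n: True, j: True, q: False}
  {n: True, j: False, q: False}
  {j: True, n: False, q: False}
  {n: False, j: False, q: False}
  {n: True, q: True, j: True}
  {n: True, q: True, j: False}
  {q: True, j: True, n: False}
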